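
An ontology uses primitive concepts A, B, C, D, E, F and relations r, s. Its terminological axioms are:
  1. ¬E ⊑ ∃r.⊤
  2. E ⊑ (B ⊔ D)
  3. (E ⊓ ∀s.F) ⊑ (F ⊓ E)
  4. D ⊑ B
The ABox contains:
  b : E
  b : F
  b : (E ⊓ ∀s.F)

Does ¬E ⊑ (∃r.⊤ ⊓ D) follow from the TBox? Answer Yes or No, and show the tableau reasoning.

No

1. ¬E ⊑ (∃r.⊤ ⊓ D)  ⇔  (¬E ⊓ (∀r.⊥ ⊔ ¬D)) unsat w.r.t. T
   apply at x₀: ¬E⊑∃r.⊤
   open: L(x₀) ⊇ {¬D, ¬E, ∃r.⊤} (+ ∃-successors)
2. Hence ¬E ⊑ (∃r.⊤ ⊓ D): not entailed.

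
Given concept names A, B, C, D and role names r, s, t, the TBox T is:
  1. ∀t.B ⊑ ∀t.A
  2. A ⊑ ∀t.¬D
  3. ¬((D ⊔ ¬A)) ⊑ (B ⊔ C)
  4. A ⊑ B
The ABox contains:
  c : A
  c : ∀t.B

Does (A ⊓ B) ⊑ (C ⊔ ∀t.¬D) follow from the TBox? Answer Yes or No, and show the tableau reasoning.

1. (A ⊓ B) ⊑ (C ⊔ ∀t.¬D)  ⇔  ((A ⊓ B) ⊓ (¬C ⊓ ∃t.D)) unsat w.r.t. T
   all branches close; clash {D, ¬D} at an ∃-successor
2. Hence (A ⊓ B) ⊑ (C ⊔ ∀t.¬D): entailed.

Yes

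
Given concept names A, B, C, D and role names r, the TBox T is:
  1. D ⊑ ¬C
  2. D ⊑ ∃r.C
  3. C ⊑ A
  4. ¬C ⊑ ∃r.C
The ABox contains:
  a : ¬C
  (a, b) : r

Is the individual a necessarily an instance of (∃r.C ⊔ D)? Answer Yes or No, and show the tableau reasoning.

Yes

1. a : (∃r.C ⊔ D)?  L(a) = {¬C} ∪ {(∀r.¬C ⊓ ¬D)}
   clash {C, ¬C} at an ∃-successor — a ∈ (∃r.C ⊔ D)
2. Hence a : (∃r.C ⊔ D): entailed.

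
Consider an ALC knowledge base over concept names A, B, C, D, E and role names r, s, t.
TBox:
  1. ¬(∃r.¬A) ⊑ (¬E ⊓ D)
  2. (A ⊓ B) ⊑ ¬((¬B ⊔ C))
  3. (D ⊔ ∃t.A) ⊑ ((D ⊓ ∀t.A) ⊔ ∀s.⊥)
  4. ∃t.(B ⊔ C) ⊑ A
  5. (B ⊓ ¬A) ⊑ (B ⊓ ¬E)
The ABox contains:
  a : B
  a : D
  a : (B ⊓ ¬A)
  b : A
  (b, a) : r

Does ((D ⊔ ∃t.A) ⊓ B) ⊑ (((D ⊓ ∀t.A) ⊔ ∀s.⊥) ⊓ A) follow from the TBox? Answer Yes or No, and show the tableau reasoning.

No

1. ((D ⊔ ∃t.A) ⊓ B) ⊑ (((D ⊓ ∀t.A) ⊔ ∀s.⊥) ⊓ A)  ⇔  (((D ⊔ ∃t.A) ⊓ B) ⊓ (((¬D ⊔ ∃t.¬A) ⊓ ∃s.⊤) ⊔ ¬A)) unsat w.r.t. T
   apply at x₀: (D ⊔ ∃t.A)⊑((D ⊓ ∀t.A) ⊔ ∀s.⊥)
   open: L(x₀) ⊇ {B, D, ¬A, ¬E, ∀t.(¬B ⊓ ¬C), …} (+ ∃-successors)
2. Hence ((D ⊔ ∃t.A) ⊓ B) ⊑ (((D ⊓ ∀t.A) ⊔ ∀s.⊥) ⊓ A): not entailed.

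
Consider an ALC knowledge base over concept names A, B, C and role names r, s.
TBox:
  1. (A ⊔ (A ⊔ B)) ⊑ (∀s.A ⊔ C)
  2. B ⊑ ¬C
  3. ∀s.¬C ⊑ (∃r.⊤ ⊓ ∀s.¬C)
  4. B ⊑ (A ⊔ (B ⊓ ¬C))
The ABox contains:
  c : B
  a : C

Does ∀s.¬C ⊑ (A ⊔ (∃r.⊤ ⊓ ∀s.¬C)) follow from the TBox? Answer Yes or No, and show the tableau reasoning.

1. ∀s.¬C ⊑ (A ⊔ (∃r.⊤ ⊓ ∀s.¬C))  ⇔  (∀s.¬C ⊓ (¬A ⊓ (∀r.⊥ ⊔ ∃s.C))) unsat w.r.t. T
   all branches close; clash {C, ¬C} at x₀
2. Hence ∀s.¬C ⊑ (A ⊔ (∃r.⊤ ⊓ ∀s.¬C)): entailed.

Yes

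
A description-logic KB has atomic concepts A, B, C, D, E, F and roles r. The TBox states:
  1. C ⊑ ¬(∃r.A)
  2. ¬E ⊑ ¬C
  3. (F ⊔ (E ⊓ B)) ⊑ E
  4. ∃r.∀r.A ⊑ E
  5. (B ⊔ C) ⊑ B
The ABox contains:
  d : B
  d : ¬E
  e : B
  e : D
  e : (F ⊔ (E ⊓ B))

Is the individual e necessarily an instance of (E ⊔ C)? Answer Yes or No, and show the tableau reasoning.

Yes

1. e : (E ⊔ C)?  L(e) = {B, D, (F ⊔ (E ⊓ B))} ∪ {(¬E ⊓ ¬C)}
   clash {E, ¬E} at e — e ∈ (E ⊔ C)
2. Hence e : (E ⊔ C): entailed.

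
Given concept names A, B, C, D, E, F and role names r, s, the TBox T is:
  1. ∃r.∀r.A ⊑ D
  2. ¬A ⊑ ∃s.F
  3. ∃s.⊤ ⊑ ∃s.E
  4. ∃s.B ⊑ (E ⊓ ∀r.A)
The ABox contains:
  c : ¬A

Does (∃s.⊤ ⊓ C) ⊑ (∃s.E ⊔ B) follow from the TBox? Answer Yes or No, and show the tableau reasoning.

Yes

1. (∃s.⊤ ⊓ C) ⊑ (∃s.E ⊔ B)  ⇔  ((∃s.⊤ ⊓ C) ⊓ (∀s.¬E ⊓ ¬B)) unsat w.r.t. T
   all branches close; clash {E, ¬E} at an ∃-successor
2. Hence (∃s.⊤ ⊓ C) ⊑ (∃s.E ⊔ B): entailed.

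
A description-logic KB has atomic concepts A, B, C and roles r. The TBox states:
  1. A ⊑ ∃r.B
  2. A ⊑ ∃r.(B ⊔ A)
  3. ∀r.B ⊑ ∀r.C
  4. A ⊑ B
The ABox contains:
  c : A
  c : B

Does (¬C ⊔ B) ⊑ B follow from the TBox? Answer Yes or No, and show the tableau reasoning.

1. (¬C ⊔ B) ⊑ B  ⇔  ((¬C ⊔ B) ⊓ ¬B) unsat w.r.t. T
   open: L(x₀) ⊇ {¬A, ¬B, ¬C, ∃r.¬B} (+ ∃-successors)
2. Hence (¬C ⊔ B) ⊑ B: not entailed.

No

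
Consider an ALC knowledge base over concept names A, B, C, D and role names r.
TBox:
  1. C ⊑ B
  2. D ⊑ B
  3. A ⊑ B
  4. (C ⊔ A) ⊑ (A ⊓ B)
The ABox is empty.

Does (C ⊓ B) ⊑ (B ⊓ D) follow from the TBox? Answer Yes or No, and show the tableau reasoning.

1. (C ⊓ B) ⊑ (B ⊓ D)  ⇔  ((C ⊓ B) ⊓ (¬B ⊔ ¬D)) unsat w.r.t. T
   open: L(x₀) ⊇ {A, B, C, ¬D}
2. Hence (C ⊓ B) ⊑ (B ⊓ D): not entailed.

No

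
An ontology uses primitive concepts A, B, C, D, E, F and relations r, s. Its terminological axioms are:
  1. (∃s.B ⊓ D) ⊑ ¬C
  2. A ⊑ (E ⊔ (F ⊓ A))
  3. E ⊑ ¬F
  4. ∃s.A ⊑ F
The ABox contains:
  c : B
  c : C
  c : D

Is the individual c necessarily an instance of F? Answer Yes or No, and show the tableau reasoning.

No

1. c : F?  L(c) = {B, C, D} ∪ {¬F}
   open: L(c) ⊇ {B, C, D, ¬A, ¬F, …} — c ∉ F possible
2. Hence c : F: not entailed.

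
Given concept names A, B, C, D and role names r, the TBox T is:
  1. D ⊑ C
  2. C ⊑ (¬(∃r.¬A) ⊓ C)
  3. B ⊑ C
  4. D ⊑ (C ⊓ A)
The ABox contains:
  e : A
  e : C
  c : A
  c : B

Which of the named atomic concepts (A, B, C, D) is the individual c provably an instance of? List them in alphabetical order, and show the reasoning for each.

{A, B, C}

1. c : A?  L(c) = {A, B} ∪ {¬A}
   clash {A, ¬A} at c — c ∈ A
2. c : B?  L(c) = {A, B} ∪ {¬B}
   clash {B, ¬B} at c — c ∈ B
3. c : C?  L(c) = {A, B} ∪ {¬C}
   clash {C, ¬C} at c — c ∈ C
4. c : D?  L(c) = {A, B} ∪ {¬D}
   apply at c: B⊑C
   open: L(c) ⊇ {A, B, C, ¬D, ∀r.A} — c ∉ D possible
5. Entailed for c: {A, B, C}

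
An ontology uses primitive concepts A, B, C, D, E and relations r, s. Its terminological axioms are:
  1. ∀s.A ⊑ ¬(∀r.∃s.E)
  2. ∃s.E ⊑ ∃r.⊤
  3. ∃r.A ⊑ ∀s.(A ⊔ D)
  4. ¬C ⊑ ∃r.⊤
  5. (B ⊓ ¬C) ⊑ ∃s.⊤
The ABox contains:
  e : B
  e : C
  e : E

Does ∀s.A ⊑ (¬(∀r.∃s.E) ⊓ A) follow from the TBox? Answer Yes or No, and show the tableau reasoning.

1. ∀s.A ⊑ (¬(∀r.∃s.E) ⊓ A)  ⇔  (∀s.A ⊓ (∀r.∃s.E ⊔ ¬A)) unsat w.r.t. T
   apply at x₀: ∀s.A⊑¬(∀r.∃s.E)
   open: L(x₀) ⊇ {C, ¬A, ∀r.¬A, ∀s.A, ∀s.¬E, …} (+ ∃-successors)
2. Hence ∀s.A ⊑ (¬(∀r.∃s.E) ⊓ A): not entailed.

No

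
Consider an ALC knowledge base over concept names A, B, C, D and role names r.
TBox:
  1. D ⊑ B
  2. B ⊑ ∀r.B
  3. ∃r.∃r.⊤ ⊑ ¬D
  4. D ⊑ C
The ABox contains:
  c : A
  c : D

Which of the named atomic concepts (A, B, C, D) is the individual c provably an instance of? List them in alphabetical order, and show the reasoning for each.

1. c : A?  L(c) = {A, D} ∪ {¬A}
   clash {A, ¬A} at c — c ∈ A
2. c : B?  L(c) = {A, D} ∪ {¬B}
   clash {B, ¬B} at c — c ∈ B
3. c : C?  L(c) = {A, D} ∪ {¬C}
   clash {C, ¬C} at c — c ∈ C
4. c : D?  L(c) = {A, D} ∪ {¬D}
   clash {D, ¬D} at c — c ∈ D
5. Entailed for c: {A, B, C, D}

{A, B, C, D}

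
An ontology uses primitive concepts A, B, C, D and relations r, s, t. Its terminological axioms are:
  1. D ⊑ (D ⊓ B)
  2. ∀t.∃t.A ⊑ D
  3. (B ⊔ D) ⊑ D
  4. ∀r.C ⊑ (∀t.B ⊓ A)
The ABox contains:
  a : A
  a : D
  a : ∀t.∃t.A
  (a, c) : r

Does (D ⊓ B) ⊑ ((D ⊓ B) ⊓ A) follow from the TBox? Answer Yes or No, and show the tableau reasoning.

1. (D ⊓ B) ⊑ ((D ⊓ B) ⊓ A)  ⇔  ((D ⊓ B) ⊓ ((¬D ⊔ ¬B) ⊔ ¬A)) unsat w.r.t. T
   open: L(x₀) ⊇ {B, D, ¬A, ∃r.¬C} (+ ∃-successors)
2. Hence (D ⊓ B) ⊑ ((D ⊓ B) ⊓ A): not entailed.

No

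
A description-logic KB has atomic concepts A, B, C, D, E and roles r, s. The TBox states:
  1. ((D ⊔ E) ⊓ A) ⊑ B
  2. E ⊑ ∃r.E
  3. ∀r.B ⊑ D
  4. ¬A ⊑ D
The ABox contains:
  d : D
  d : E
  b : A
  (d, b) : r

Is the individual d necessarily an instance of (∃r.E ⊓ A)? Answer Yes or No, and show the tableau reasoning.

1. d : (∃r.E ⊓ A)?  L(d) = {D, E} ∪ {(∀r.¬E ⊔ ¬A)}
   apply at d: E⊑∃r.E
   open: L(d) ⊇ {D, E, ¬A, ∃r.E} (+ ∃-successors) — d ∉ (∃r.E ⊓ A) possible
2. Hence d : (∃r.E ⊓ A): not entailed.

No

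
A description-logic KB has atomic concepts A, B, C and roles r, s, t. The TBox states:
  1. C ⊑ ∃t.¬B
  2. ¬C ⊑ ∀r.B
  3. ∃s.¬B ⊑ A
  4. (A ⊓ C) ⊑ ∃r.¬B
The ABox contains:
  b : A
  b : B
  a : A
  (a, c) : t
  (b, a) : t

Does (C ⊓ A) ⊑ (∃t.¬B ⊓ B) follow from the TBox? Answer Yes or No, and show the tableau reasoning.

No

1. (C ⊓ A) ⊑ (∃t.¬B ⊓ B)  ⇔  ((C ⊓ A) ⊓ (∀t.B ⊔ ¬B)) unsat w.r.t. T
   apply at x₀: C⊑∃t.¬B
   open: L(x₀) ⊇ {A, C, ¬B, ∃r.¬B, ∃t.¬B} (+ ∃-successors)
2. Hence (C ⊓ A) ⊑ (∃t.¬B ⊓ B): not entailed.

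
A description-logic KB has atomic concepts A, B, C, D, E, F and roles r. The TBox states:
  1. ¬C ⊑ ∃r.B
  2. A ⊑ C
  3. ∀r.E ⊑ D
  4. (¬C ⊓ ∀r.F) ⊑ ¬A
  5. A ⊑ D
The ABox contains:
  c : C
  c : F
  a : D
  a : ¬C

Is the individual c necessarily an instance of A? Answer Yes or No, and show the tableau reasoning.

1. c : A?  L(c) = {C, F} ∪ {¬A}
   open: L(c) ⊇ {C, F, ¬A, ∃r.¬E} (+ ∃-successors) — c ∉ A possible
2. Hence c : A: not entailed.

No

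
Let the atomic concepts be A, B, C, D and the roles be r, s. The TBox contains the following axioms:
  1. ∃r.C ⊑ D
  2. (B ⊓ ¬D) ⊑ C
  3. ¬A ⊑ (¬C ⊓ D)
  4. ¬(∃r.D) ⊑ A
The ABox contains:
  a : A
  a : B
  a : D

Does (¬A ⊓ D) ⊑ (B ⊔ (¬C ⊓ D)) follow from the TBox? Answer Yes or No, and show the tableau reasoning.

1. (¬A ⊓ D) ⊑ (B ⊔ (¬C ⊓ D))  ⇔  ((¬A ⊓ D) ⊓ (¬B ⊓ (C ⊔ ¬D))) unsat w.r.t. T
   all branches close; clash {D, ¬D} at x₀
2. Hence (¬A ⊓ D) ⊑ (B ⊔ (¬C ⊓ D)): entailed.

Yes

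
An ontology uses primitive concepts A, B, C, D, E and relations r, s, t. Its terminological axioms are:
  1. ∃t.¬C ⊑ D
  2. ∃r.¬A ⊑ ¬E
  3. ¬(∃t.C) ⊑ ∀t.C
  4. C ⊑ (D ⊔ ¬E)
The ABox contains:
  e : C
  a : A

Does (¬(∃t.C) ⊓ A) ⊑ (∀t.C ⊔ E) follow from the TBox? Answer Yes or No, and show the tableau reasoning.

Yes

1. (¬(∃t.C) ⊓ A) ⊑ (∀t.C ⊔ E)  ⇔  ((∀t.¬C ⊓ A) ⊓ (∃t.¬C ⊓ ¬E)) unsat w.r.t. T
   all branches close; clash {C, ¬C} at an ∃-successor
2. Hence (¬(∃t.C) ⊓ A) ⊑ (∀t.C ⊔ E): entailed.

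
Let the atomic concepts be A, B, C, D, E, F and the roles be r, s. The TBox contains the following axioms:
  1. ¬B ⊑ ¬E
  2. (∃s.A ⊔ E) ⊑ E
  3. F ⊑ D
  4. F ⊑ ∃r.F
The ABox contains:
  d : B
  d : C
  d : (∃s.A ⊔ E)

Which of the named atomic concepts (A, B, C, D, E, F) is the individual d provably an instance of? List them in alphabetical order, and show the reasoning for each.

1. d : A?  L(d) = {B, C, (∃s.A ⊔ E)} ∪ {¬A}
   apply at d: (∃s.A ⊔ E)⊑E
   open: L(d) ⊇ {B, C, E, ¬A, ¬F, …} (+ ∃-successors) — d ∉ A possible
2. d : B?  L(d) = {B, C, (∃s.A ⊔ E)} ∪ {¬B}
   clash {B, ¬B} at d — d ∈ B
3. d : C?  L(d) = {B, C, (∃s.A ⊔ E)} ∪ {¬C}
   clash {C, ¬C} at d — d ∈ C
4. d : D?  L(d) = {B, C, (∃s.A ⊔ E)} ∪ {¬D}
   apply at d: (∃s.A ⊔ E)⊑E
   open: L(d) ⊇ {B, C, E, ¬D, ¬F, …} (+ ∃-successors) — d ∉ D possible
5. d : E?  L(d) = {B, C, (∃s.A ⊔ E)} ∪ {¬E}
   clash {E, ¬E} at d — d ∈ E
6. d : F?  L(d) = {B, C, (∃s.A ⊔ E)} ∪ {¬F}
   apply at d: (∃s.A ⊔ E)⊑E
   open: L(d) ⊇ {B, C, E, ¬F, ∃s.A} (+ ∃-successors) — d ∉ F possible
7. Entailed for d: {B, C, E}

{B, C, E}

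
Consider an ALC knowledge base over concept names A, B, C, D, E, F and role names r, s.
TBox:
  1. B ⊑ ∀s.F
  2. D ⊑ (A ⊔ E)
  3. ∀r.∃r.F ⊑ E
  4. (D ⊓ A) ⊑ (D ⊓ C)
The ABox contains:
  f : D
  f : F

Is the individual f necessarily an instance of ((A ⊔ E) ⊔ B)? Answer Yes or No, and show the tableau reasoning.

1. f : ((A ⊔ E) ⊔ B)?  L(f) = {D, F} ∪ {((¬A ⊓ ¬E) ⊓ ¬B)}
   clash {E, ¬E} at f — f ∈ ((A ⊔ E) ⊔ B)
2. Hence f : ((A ⊔ E) ⊔ B): entailed.

Yes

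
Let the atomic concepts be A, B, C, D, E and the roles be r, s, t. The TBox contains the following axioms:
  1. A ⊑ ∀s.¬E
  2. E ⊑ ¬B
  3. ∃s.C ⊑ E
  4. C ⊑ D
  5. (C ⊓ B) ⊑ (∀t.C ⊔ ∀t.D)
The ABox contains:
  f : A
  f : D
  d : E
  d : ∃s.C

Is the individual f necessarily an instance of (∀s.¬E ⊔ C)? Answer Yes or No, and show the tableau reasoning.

Yes

1. f : (∀s.¬E ⊔ C)?  L(f) = {A, D} ∪ {(∃s.E ⊓ ¬C)}
   clash {E, ¬E} at an ∃-successor — f ∈ (∀s.¬E ⊔ C)
2. Hence f : (∀s.¬E ⊔ C): entailed.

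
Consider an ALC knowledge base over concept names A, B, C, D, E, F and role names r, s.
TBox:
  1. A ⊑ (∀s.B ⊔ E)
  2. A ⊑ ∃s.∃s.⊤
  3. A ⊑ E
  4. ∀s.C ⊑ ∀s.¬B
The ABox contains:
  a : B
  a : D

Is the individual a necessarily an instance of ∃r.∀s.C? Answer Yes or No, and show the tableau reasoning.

No

1. a : ∃r.∀s.C?  L(a) = {B, D} ∪ {∀r.∃s.¬C}
   open: L(a) ⊇ {B, D, ¬A, ∀r.∃s.¬C, ∃s.¬C} (+ ∃-successors) — a ∉ ∃r.∀s.C possible
2. Hence a : ∃r.∀s.C: not entailed.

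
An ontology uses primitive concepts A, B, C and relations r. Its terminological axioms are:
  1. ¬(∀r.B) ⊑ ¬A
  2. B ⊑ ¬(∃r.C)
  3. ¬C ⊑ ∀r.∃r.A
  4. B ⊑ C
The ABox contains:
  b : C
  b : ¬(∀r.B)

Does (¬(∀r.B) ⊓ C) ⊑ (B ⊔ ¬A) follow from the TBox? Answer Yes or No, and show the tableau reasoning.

1. (¬(∀r.B) ⊓ C) ⊑ (B ⊔ ¬A)  ⇔  ((∃r.¬B ⊓ C) ⊓ (¬B ⊓ A)) unsat w.r.t. T
   all branches close; clash {A, ¬A} at x₀
2. Hence (¬(∀r.B) ⊓ C) ⊑ (B ⊔ ¬A): entailed.

Yes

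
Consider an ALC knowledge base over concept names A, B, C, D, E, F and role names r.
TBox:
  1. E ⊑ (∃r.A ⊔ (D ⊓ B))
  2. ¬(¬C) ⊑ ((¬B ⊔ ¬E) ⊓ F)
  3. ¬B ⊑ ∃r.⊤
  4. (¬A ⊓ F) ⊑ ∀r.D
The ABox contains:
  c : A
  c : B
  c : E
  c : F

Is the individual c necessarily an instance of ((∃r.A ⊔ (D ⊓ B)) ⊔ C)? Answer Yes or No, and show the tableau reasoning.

Yes

1. c : ((∃r.A ⊔ (D ⊓ B)) ⊔ C)?  L(c) = {A, B, E, F} ∪ {((∀r.¬A ⊓ (¬D ⊔ ¬B)) ⊓ ¬C)}
   clash {B, ¬B} at c — c ∈ ((∃r.A ⊔ (D ⊓ B)) ⊔ C)
2. Hence c : ((∃r.A ⊔ (D ⊓ B)) ⊔ C): entailed.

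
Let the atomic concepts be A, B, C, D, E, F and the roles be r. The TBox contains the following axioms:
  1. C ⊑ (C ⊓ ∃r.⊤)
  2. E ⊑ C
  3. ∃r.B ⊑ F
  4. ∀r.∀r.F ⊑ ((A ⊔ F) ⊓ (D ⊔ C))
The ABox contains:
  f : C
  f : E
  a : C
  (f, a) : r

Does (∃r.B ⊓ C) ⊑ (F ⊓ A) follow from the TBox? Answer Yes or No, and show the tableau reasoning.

1. (∃r.B ⊓ C) ⊑ (F ⊓ A)  ⇔  ((∃r.B ⊓ C) ⊓ (¬F ⊔ ¬A)) unsat w.r.t. T
   apply at x₀: C⊑(C ⊓ ∃r.⊤); ∃r.B⊑F
   open: L(x₀) ⊇ {C, F, ¬A, ∃r.B, ∃r.∃r.¬F, …} (+ ∃-successors)
2. Hence (∃r.B ⊓ C) ⊑ (F ⊓ A): not entailed.

No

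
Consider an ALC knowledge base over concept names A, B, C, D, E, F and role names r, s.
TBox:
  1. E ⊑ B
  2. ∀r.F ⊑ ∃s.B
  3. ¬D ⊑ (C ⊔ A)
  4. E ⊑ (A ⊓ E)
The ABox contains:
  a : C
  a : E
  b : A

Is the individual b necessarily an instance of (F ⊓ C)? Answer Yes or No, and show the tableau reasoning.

No

1. b : (F ⊓ C)?  L(b) = {A} ∪ {(¬F ⊔ ¬C)}
   open: L(b) ⊇ {A, D, ¬E, ¬F, ∃r.¬F} (+ ∃-successors) — b ∉ (F ⊓ C) possible
2. Hence b : (F ⊓ C): not entailed.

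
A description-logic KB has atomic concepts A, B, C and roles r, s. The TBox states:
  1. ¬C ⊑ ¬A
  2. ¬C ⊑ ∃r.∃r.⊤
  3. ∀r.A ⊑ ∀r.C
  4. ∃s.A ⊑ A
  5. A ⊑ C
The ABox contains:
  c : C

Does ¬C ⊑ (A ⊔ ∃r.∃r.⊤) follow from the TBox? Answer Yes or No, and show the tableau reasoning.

1. ¬C ⊑ (A ⊔ ∃r.∃r.⊤)  ⇔  (¬C ⊓ (¬A ⊓ ∀r.∀r.⊥)) unsat w.r.t. T
   all branches close; clash {A, ¬A} at x₀
2. Hence ¬C ⊑ (A ⊔ ∃r.∃r.⊤): entailed.

Yes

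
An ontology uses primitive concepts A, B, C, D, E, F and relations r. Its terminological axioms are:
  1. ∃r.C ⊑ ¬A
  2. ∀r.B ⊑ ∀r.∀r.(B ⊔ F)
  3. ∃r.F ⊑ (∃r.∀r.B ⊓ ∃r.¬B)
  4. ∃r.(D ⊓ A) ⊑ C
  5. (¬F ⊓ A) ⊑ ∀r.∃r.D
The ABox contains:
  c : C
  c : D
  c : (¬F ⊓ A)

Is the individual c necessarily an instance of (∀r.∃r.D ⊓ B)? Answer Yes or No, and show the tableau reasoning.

No

1. c : (∀r.∃r.D ⊓ B)?  L(c) = {C, D, (¬F ⊓ A)} ∪ {(∃r.∀r.¬D ⊔ ¬B)}
   apply at c: (¬F ⊓ A)⊑∀r.∃r.D
   open: L(c) ⊇ {A, C, D, ¬B, ¬F, …} (+ ∃-successors) — c ∉ (∀r.∃r.D ⊓ B) possible
2. Hence c : (∀r.∃r.D ⊓ B): not entailed.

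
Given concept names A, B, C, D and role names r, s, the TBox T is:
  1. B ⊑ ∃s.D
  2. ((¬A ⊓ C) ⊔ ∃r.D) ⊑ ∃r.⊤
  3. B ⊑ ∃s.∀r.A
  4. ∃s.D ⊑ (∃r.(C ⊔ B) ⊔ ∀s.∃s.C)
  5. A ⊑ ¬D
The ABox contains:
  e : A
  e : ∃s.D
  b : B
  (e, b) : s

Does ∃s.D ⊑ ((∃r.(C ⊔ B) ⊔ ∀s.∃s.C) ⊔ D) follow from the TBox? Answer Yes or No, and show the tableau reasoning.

1. ∃s.D ⊑ ((∃r.(C ⊔ B) ⊔ ∀s.∃s.C) ⊔ D)  ⇔  (∃s.D ⊓ ((∀r.(¬C ⊓ ¬B) ⊓ ∃s.∀s.¬C) ⊓ ¬D)) unsat w.r.t. T
   all branches close; clash {C, ¬C} at an ∃-successor
2. Hence ∃s.D ⊑ ((∃r.(C ⊔ B) ⊔ ∀s.∃s.C) ⊔ D): entailed.

Yes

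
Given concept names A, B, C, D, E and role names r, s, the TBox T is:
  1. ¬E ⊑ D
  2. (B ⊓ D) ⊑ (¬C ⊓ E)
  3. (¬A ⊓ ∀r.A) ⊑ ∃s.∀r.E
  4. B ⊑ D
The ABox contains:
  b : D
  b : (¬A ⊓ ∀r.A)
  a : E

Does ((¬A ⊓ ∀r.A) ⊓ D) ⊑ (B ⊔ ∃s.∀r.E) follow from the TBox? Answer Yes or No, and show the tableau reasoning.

Yes

1. ((¬A ⊓ ∀r.A) ⊓ D) ⊑ (B ⊔ ∃s.∀r.E)  ⇔  (((¬A ⊓ ∀r.A) ⊓ D) ⊓ (¬B ⊓ ∀s.∃r.¬E)) unsat w.r.t. T
   all branches close; clash {E, ¬E} at an ∃-successor
2. Hence ((¬A ⊓ ∀r.A) ⊓ D) ⊑ (B ⊔ ∃s.∀r.E): entailed.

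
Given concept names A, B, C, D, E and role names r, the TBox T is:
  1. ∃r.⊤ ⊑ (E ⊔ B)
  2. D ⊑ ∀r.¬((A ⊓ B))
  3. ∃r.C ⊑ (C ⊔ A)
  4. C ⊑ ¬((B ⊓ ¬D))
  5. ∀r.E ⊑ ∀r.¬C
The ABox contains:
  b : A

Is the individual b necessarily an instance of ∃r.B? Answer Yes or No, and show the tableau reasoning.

1. b : ∃r.B?  L(b) = {A} ∪ {∀r.¬B}
   open: L(b) ⊇ {A, ¬C, ¬D, ∀r.¬B, ∀r.¬C, …} — b ∉ ∃r.B possible
2. Hence b : ∃r.B: not entailed.

No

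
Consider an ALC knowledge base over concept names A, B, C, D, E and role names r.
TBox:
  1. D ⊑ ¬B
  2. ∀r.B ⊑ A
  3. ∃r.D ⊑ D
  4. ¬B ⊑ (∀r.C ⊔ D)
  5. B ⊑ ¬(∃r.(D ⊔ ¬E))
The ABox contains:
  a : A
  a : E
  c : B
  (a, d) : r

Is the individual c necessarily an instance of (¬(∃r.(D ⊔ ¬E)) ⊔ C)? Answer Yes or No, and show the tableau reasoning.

1. c : (¬(∃r.(D ⊔ ¬E)) ⊔ C)?  L(c) = {B} ∪ {(∃r.(D ⊔ ¬E) ⊓ ¬C)}
   clash {B, ¬B} at c — c ∈ (¬(∃r.(D ⊔ ¬E)) ⊔ C)
2. Hence c : (¬(∃r.(D ⊔ ¬E)) ⊔ C): entailed.

Yes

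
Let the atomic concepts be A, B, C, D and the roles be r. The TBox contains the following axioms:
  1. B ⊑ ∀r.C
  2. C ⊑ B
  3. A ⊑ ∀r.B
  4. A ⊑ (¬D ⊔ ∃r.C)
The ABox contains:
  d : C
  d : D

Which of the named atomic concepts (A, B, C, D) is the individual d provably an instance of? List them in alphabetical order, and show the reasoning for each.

1. d : A?  L(d) = {C, D} ∪ {¬A}
   apply at d: C⊑B
   open: L(d) ⊇ {B, C, D, ¬A, ∀r.C} — d ∉ A possible
2. d : B?  L(d) = {C, D} ∪ {¬B}
   clash {B, ¬B} at d — d ∈ B
3. d : C?  L(d) = {C, D} ∪ {¬C}
   clash {C, ¬C} at d — d ∈ C
4. d : D?  L(d) = {C, D} ∪ {¬D}
   clash {D, ¬D} at d — d ∈ D
5. Entailed for d: {B, C, D}

{B, C, D}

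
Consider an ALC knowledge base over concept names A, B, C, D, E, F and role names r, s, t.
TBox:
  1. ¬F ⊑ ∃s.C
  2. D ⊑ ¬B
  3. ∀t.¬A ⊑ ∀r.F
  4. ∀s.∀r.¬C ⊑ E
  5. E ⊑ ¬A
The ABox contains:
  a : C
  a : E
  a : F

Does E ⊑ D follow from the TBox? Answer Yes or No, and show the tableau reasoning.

1. E ⊑ D  ⇔  (E ⊓ ¬D) unsat w.r.t. T
   apply at x₀: E⊑¬A
   open: L(x₀) ⊇ {E, F, ¬A, ¬D, ∃t.A} (+ ∃-successors)
2. Hence E ⊑ D: not entailed.

No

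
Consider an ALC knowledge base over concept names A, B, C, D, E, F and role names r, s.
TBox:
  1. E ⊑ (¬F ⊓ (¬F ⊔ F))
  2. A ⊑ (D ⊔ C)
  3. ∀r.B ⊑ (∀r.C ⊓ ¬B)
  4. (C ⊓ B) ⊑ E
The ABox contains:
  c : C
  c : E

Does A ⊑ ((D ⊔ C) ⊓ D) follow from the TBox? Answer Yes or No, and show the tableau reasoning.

No

1. A ⊑ ((D ⊔ C) ⊓ D)  ⇔  (A ⊓ ((¬D ⊓ ¬C) ⊔ ¬D)) unsat w.r.t. T
   apply at x₀: A⊑(D ⊔ C)
   open: L(x₀) ⊇ {A, C, ¬B, ¬D, ¬E, …} (+ ∃-successors)
2. Hence A ⊑ ((D ⊔ C) ⊓ D): not entailed.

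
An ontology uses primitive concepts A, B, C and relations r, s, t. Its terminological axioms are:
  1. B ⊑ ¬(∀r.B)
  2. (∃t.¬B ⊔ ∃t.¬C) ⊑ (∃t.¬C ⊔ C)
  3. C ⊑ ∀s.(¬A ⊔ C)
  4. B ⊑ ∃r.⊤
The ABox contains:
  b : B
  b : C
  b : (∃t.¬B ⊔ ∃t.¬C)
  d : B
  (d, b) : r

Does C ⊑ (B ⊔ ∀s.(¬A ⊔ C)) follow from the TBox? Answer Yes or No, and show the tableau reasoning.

Yes

1. C ⊑ (B ⊔ ∀s.(¬A ⊔ C))  ⇔  (C ⊓ (¬B ⊓ ∃s.(A ⊓ ¬C))) unsat w.r.t. T
   all branches close; clash {C, ¬C} at an ∃-successor
2. Hence C ⊑ (B ⊔ ∀s.(¬A ⊔ C)): entailed.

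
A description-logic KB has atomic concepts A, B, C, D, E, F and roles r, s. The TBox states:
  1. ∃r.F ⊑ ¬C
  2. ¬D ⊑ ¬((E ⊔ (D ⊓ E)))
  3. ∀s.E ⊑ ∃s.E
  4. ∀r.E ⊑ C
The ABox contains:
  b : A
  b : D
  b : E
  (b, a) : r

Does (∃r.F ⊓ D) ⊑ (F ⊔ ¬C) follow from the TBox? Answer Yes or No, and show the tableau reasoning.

Yes

1. (∃r.F ⊓ D) ⊑ (F ⊔ ¬C)  ⇔  ((∃r.F ⊓ D) ⊓ (¬F ⊓ C)) unsat w.r.t. T
   all branches close; clash {C, ¬C} at x₀
2. Hence (∃r.F ⊓ D) ⊑ (F ⊔ ¬C): entailed.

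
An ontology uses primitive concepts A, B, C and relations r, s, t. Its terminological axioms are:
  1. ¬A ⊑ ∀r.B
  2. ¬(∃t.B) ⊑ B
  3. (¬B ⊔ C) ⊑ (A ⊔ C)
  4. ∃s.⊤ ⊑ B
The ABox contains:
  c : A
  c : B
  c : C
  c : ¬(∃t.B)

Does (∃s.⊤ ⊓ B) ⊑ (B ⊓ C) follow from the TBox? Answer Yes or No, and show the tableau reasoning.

No

1. (∃s.⊤ ⊓ B) ⊑ (B ⊓ C)  ⇔  ((∃s.⊤ ⊓ B) ⊓ (¬B ⊔ ¬C)) unsat w.r.t. T
   open: L(x₀) ⊇ {A, B, ¬C, ∃s.⊤} (+ ∃-successors)
2. Hence (∃s.⊤ ⊓ B) ⊑ (B ⊓ C): not entailed.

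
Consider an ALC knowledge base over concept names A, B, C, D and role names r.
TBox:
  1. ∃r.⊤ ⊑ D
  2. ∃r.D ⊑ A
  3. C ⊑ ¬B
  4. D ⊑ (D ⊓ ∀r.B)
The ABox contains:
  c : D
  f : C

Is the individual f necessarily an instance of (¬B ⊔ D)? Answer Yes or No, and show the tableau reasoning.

1. f : (¬B ⊔ D)?  L(f) = {C} ∪ {(B ⊓ ¬D)}
   clash {B, ¬B} at f — f ∈ (¬B ⊔ D)
2. Hence f : (¬B ⊔ D): entailed.

Yes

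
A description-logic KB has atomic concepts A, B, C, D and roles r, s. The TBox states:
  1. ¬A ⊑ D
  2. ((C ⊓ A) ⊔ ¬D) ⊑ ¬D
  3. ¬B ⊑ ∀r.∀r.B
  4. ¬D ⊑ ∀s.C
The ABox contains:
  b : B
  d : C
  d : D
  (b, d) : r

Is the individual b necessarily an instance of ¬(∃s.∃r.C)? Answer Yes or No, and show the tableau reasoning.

No

1. b : ¬(∃s.∃r.C)?  L(b) = {B} ∪ {∃s.∃r.C}
   open: L(b) ⊇ {A, B, D, ¬C, ∃s.∃r.C} (+ ∃-successors) — b ∉ ¬(∃s.∃r.C) possible
2. Hence b : ¬(∃s.∃r.C): not entailed.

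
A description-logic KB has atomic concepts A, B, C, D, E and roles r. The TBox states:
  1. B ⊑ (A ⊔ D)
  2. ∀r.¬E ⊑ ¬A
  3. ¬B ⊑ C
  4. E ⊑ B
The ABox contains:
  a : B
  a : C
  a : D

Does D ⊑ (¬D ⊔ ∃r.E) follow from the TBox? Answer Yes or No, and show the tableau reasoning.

No

1. D ⊑ (¬D ⊔ ∃r.E)  ⇔  (D ⊓ (D ⊓ ∀r.¬E)) unsat w.r.t. T
   apply at x₀: ∀r.¬E⊑¬A
   open: L(x₀) ⊇ {B, D, ¬A, ∀r.¬E}
2. Hence D ⊑ (¬D ⊔ ∃r.E): not entailed.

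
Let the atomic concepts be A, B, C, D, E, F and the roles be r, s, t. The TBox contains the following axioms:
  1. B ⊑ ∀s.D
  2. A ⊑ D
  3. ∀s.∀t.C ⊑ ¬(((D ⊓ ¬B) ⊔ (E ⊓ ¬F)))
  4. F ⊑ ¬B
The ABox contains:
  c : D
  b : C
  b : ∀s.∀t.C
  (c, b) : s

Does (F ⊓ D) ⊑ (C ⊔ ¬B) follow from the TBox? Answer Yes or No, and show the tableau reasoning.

Yes

1. (F ⊓ D) ⊑ (C ⊔ ¬B)  ⇔  ((F ⊓ D) ⊓ (¬C ⊓ B)) unsat w.r.t. T
   all branches close; clash {B, ¬B} at x₀
2. Hence (F ⊓ D) ⊑ (C ⊔ ¬B): entailed.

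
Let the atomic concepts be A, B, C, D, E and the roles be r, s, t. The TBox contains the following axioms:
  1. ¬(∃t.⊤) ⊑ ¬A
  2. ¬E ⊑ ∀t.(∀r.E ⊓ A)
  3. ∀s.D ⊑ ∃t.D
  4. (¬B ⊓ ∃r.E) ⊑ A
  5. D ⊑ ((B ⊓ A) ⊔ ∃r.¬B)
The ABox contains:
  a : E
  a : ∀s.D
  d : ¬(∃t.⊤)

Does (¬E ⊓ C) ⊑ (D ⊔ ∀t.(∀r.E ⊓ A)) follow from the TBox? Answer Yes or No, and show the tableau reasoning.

Yes

1. (¬E ⊓ C) ⊑ (D ⊔ ∀t.(∀r.E ⊓ A))  ⇔  ((¬E ⊓ C) ⊓ (¬D ⊓ ∃t.(∃r.¬E ⊔ ¬A))) unsat w.r.t. T
   all branches close; clash {A, ¬A} at x₀
2. Hence (¬E ⊓ C) ⊑ (D ⊔ ∀t.(∀r.E ⊓ A)): entailed.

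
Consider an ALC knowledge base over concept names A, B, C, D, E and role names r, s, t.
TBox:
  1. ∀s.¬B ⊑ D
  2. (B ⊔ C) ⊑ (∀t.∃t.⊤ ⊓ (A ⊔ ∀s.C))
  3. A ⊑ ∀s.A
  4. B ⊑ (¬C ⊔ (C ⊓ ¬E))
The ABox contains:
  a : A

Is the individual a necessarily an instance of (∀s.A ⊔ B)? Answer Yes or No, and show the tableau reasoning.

Yes

1. a : (∀s.A ⊔ B)?  L(a) = {A} ∪ {(∃s.¬A ⊓ ¬B)}
   clash {A, ¬A} at an ∃-successor — a ∈ (∀s.A ⊔ B)
2. Hence a : (∀s.A ⊔ B): entailed.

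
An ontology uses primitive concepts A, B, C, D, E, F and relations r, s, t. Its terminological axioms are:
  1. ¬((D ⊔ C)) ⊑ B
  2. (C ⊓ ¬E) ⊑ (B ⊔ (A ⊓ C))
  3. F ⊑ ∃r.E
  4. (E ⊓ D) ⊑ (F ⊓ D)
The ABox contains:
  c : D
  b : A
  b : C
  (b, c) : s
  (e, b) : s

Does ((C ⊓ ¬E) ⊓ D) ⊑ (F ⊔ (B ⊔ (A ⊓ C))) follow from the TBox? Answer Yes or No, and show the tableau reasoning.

1. ((C ⊓ ¬E) ⊓ D) ⊑ (F ⊔ (B ⊔ (A ⊓ C)))  ⇔  (((C ⊓ ¬E) ⊓ D) ⊓ (¬F ⊓ (¬B ⊓ (¬A ⊔ ¬C)))) unsat w.r.t. T
   all branches close; clash {B, ¬B} at x₀
2. Hence ((C ⊓ ¬E) ⊓ D) ⊑ (F ⊔ (B ⊔ (A ⊓ C))): entailed.

Yes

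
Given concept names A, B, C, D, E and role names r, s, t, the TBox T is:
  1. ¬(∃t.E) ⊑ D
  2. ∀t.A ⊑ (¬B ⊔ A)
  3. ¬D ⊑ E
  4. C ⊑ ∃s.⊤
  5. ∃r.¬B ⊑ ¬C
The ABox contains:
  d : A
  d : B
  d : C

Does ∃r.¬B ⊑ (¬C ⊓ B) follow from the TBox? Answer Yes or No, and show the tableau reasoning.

1. ∃r.¬B ⊑ (¬C ⊓ B)  ⇔  (∃r.¬B ⊓ (C ⊔ ¬B)) unsat w.r.t. T
   apply at x₀: ∃r.¬B⊑¬C
   open: L(x₀) ⊇ {D, ¬B, ¬C, ∃r.¬B, ∃t.¬A} (+ ∃-successors)
2. Hence ∃r.¬B ⊑ (¬C ⊓ B): not entailed.

No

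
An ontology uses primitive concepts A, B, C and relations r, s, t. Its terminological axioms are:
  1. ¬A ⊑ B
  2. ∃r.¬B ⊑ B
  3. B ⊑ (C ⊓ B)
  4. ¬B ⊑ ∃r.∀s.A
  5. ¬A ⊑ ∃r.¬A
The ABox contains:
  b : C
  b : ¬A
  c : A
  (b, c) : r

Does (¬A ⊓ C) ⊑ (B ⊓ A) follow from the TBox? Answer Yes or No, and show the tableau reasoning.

No

1. (¬A ⊓ C) ⊑ (B ⊓ A)  ⇔  ((¬A ⊓ C) ⊓ (¬B ⊔ ¬A)) unsat w.r.t. T
   apply at x₀: ¬A⊑B; ¬A⊑∃r.¬A
   open: L(x₀) ⊇ {B, C, ¬A, ∃r.¬A} (+ ∃-successors)
2. Hence (¬A ⊓ C) ⊑ (B ⊓ A): not entailed.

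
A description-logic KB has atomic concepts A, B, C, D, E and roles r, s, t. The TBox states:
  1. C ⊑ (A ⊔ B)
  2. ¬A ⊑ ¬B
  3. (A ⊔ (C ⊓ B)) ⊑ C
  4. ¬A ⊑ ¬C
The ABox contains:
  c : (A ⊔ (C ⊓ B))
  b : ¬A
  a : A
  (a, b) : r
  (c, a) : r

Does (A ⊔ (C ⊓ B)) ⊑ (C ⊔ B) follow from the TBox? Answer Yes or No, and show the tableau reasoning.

1. (A ⊔ (C ⊓ B)) ⊑ (C ⊔ B)  ⇔  ((A ⊔ (C ⊓ B)) ⊓ (¬C ⊓ ¬B)) unsat w.r.t. T
   all branches close; clash {B, ¬B} at x₀
2. Hence (A ⊔ (C ⊓ B)) ⊑ (C ⊔ B): entailed.

Yes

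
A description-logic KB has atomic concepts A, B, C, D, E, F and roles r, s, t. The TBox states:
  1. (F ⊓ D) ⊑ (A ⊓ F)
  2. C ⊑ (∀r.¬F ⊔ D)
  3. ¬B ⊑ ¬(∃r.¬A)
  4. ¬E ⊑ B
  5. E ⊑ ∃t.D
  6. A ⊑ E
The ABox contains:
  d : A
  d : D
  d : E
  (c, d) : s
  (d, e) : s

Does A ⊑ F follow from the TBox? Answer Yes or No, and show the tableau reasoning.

No

1. A ⊑ F  ⇔  (A ⊓ ¬F) unsat w.r.t. T
   apply at x₀: A⊑E
   open: L(x₀) ⊇ {A, B, E, ¬C, ¬F, …} (+ ∃-successors)
2. Hence A ⊑ F: not entailed.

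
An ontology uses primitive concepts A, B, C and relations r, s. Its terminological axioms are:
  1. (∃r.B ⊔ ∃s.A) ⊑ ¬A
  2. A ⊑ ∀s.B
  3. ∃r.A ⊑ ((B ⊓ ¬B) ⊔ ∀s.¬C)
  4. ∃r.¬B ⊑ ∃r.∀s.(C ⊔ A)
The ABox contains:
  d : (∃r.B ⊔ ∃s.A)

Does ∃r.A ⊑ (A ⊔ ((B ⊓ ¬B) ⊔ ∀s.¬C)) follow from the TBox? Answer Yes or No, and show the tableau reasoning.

1. ∃r.A ⊑ (A ⊔ ((B ⊓ ¬B) ⊔ ∀s.¬C))  ⇔  (∃r.A ⊓ (¬A ⊓ ((¬B ⊔ B) ⊓ ∃s.C))) unsat w.r.t. T
   all branches close; clash {C, ¬C} at an ∃-successor
2. Hence ∃r.A ⊑ (A ⊔ ((B ⊓ ¬B) ⊔ ∀s.¬C)): entailed.

Yes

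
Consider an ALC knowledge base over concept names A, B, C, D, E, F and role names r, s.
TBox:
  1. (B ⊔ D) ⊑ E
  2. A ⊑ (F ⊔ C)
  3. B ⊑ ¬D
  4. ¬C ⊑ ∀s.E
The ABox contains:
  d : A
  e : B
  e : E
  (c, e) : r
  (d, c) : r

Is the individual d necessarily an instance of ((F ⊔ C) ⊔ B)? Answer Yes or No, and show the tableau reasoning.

1. d : ((F ⊔ C) ⊔ B)?  L(d) = {A} ∪ {((¬F ⊓ ¬C) ⊓ ¬B)}
   clash {C, ¬C} at d — d ∈ ((F ⊔ C) ⊔ B)
2. Hence d : ((F ⊔ C) ⊔ B): entailed.

Yes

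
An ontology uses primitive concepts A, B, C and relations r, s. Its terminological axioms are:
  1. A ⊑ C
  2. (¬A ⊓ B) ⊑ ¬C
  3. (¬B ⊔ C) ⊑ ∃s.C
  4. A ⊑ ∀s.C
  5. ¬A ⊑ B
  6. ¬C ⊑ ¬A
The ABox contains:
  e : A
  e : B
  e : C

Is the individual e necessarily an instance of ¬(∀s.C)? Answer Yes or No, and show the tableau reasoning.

No

1. e : ¬(∀s.C)?  L(e) = {A, B, C} ∪ {∀s.C}
   open: L(e) ⊇ {A, B, C, ∀s.C, ∃s.C} (+ ∃-successors) — e ∉ ¬(∀s.C) possible
2. Hence e : ¬(∀s.C): not entailed.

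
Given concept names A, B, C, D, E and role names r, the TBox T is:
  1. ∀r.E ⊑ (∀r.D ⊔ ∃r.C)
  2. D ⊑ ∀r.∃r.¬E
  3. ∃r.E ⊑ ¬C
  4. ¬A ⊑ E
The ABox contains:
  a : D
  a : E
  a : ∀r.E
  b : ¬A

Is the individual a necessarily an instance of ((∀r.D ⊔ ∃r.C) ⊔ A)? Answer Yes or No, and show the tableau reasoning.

Yes

1. a : ((∀r.D ⊔ ∃r.C) ⊔ A)?  L(a) = {D, E, ∀r.E} ∪ {((∃r.¬D ⊓ ∀r.¬C) ⊓ ¬A)}
   clash {C, ¬C} at an ∃-successor — a ∈ ((∀r.D ⊔ ∃r.C) ⊔ A)
2. Hence a : ((∀r.D ⊔ ∃r.C) ⊔ A): entailed.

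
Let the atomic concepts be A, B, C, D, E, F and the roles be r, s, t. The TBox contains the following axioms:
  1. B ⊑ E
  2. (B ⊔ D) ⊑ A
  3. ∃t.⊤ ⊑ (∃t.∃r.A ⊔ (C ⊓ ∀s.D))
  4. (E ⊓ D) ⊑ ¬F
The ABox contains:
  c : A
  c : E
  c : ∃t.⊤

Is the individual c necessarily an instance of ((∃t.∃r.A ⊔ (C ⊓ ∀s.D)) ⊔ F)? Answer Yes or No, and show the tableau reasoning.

Yes

1. c : ((∃t.∃r.A ⊔ (C ⊓ ∀s.D)) ⊔ F)?  L(c) = {A, E, ∃t.⊤} ∪ {((∀t.∀r.¬A ⊓ (¬C ⊔ ∃s.¬D)) ⊓ ¬F)}
   clash {D, ¬D} at an ∃-successor — c ∈ ((∃t.∃r.A ⊔ (C ⊓ ∀s.D)) ⊔ F)
2. Hence c : ((∃t.∃r.A ⊔ (C ⊓ ∀s.D)) ⊔ F): entailed.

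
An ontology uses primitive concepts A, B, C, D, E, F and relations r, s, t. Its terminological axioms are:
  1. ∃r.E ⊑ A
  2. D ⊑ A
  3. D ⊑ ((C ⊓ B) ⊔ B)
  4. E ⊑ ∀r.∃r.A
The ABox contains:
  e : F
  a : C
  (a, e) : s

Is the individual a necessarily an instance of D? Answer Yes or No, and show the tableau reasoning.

1. a : D?  L(a) = {C} ∪ {¬D}
   open: L(a) ⊇ {C, ¬D, ¬E, ∀r.¬E} — a ∉ D possible
2. Hence a : D: not entailed.

No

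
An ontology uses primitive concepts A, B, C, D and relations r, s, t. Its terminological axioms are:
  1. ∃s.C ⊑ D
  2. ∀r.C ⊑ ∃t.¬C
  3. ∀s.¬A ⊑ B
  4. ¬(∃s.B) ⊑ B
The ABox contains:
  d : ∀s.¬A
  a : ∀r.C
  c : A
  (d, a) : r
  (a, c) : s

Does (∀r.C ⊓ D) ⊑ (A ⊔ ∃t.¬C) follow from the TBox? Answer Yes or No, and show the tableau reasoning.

1. (∀r.C ⊓ D) ⊑ (A ⊔ ∃t.¬C)  ⇔  ((∀r.C ⊓ D) ⊓ (¬A ⊓ ∀t.C)) unsat w.r.t. T
   all branches close; clash {C, ¬C} at an ∃-successor
2. Hence (∀r.C ⊓ D) ⊑ (A ⊔ ∃t.¬C): entailed.

Yes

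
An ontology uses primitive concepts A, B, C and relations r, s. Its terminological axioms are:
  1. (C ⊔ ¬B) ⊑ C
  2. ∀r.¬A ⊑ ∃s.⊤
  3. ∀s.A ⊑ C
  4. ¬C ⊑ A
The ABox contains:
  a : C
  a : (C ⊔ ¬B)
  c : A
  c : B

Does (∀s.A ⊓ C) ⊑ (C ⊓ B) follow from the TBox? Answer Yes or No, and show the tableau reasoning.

1. (∀s.A ⊓ C) ⊑ (C ⊓ B)  ⇔  ((∀s.A ⊓ C) ⊓ (¬C ⊔ ¬B)) unsat w.r.t. T
   open: L(x₀) ⊇ {C, ¬B, ∀s.A, ∃r.A} (+ ∃-successors)
2. Hence (∀s.A ⊓ C) ⊑ (C ⊓ B): not entailed.

No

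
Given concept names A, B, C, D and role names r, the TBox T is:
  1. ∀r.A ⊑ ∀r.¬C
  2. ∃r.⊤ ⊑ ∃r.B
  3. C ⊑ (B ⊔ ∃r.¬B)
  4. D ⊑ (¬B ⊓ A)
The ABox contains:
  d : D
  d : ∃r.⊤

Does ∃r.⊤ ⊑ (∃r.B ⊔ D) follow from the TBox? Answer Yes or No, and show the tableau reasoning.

Yes

1. ∃r.⊤ ⊑ (∃r.B ⊔ D)  ⇔  (∃r.⊤ ⊓ (∀r.¬B ⊓ ¬D)) unsat w.r.t. T
   all branches close; clash {B, ¬B} at an ∃-successor
2. Hence ∃r.⊤ ⊑ (∃r.B ⊔ D): entailed.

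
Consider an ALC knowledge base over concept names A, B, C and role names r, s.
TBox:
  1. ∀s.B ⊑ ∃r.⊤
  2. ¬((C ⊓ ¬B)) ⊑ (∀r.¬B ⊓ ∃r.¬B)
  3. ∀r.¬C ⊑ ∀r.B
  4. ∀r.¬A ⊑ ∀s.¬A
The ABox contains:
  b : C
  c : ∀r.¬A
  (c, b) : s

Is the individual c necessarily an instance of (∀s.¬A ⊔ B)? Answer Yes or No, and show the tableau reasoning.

Yes

1. c : (∀s.¬A ⊔ B)?  L(c) = {∀r.¬A} ∪ {(∃s.A ⊓ ¬B)}
   clash {B, ¬B} at an ∃-successor — c ∈ (∀s.¬A ⊔ B)
2. Hence c : (∀s.¬A ⊔ B): entailed.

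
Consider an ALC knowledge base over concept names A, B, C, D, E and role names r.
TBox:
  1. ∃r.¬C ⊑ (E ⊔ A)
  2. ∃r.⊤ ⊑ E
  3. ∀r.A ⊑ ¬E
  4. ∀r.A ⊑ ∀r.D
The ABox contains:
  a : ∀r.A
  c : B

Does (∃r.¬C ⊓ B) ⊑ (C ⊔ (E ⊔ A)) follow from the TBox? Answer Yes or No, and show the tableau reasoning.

1. (∃r.¬C ⊓ B) ⊑ (C ⊔ (E ⊔ A))  ⇔  ((∃r.¬C ⊓ B) ⊓ (¬C ⊓ (¬E ⊓ ¬A))) unsat w.r.t. T
   all branches close; clash {A, ¬A} at x₀
2. Hence (∃r.¬C ⊓ B) ⊑ (C ⊔ (E ⊔ A)): entailed.

Yes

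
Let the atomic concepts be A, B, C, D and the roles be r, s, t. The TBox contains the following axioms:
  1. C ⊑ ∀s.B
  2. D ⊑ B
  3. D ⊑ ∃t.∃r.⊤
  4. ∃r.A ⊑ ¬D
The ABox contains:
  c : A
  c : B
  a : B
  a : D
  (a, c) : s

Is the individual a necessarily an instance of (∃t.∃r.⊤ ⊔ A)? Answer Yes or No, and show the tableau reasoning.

1. a : (∃t.∃r.⊤ ⊔ A)?  L(a) = {B, D} ∪ {(∀t.∀r.⊥ ⊓ ¬A)}
   clash {D, ¬D} at a — a ∈ (∃t.∃r.⊤ ⊔ A)
2. Hence a : (∃t.∃r.⊤ ⊔ A): entailed.

Yes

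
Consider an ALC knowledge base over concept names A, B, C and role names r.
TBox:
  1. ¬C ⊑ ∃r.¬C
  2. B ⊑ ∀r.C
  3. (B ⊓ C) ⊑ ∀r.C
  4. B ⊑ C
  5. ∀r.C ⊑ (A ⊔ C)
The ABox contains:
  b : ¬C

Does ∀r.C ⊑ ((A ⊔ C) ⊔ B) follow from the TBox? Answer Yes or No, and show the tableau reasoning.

Yes

1. ∀r.C ⊑ ((A ⊔ C) ⊔ B)  ⇔  (∀r.C ⊓ ((¬A ⊓ ¬C) ⊓ ¬B)) unsat w.r.t. T
   all branches close; clash {C, ¬C} at an ∃-successor
2. Hence ∀r.C ⊑ ((A ⊔ C) ⊔ B): entailed.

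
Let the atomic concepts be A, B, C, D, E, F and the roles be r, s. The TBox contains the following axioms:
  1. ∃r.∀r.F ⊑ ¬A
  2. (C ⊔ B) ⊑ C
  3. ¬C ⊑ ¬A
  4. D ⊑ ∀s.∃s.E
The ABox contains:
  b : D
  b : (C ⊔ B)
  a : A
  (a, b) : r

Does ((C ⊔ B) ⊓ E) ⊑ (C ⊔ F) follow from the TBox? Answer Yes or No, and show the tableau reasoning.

Yes

1. ((C ⊔ B) ⊓ E) ⊑ (C ⊔ F)  ⇔  (((C ⊔ B) ⊓ E) ⊓ (¬C ⊓ ¬F)) unsat w.r.t. T
   all branches close; clash {C, ¬C} at x₀
2. Hence ((C ⊔ B) ⊓ E) ⊑ (C ⊔ F): entailed.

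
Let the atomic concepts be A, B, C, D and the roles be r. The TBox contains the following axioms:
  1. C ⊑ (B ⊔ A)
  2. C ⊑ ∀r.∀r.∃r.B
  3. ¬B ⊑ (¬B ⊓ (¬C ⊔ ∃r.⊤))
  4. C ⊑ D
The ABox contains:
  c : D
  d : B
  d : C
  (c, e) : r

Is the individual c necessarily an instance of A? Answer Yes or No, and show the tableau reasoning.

No

1. c : A?  L(c) = {D} ∪ {¬A}
   open: L(c) ⊇ {B, D, ¬A, ¬C} — c ∉ A possible
2. Hence c : A: not entailed.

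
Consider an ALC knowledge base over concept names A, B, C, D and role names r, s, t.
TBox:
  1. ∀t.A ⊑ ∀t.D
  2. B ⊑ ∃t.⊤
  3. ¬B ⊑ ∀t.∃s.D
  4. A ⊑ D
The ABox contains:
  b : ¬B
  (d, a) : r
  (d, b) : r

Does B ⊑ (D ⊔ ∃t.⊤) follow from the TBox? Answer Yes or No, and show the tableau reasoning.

1. B ⊑ (D ⊔ ∃t.⊤)  ⇔  (B ⊓ (¬D ⊓ ∀t.⊥)) unsat w.r.t. T
   all branches close; clash {D, ¬D} at x₀
2. Hence B ⊑ (D ⊔ ∃t.⊤): entailed.

Yes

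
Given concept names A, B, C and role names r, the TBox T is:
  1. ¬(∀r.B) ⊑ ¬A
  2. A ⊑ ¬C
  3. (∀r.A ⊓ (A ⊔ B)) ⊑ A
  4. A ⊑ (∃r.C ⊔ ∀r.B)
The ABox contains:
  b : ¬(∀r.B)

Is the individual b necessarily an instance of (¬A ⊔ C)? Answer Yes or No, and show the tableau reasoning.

Yes

1. b : (¬A ⊔ C)?  L(b) = {¬(∀r.B)} ∪ {(A ⊓ ¬C)}
   clash {A, ¬A} at b — b ∈ (¬A ⊔ C)
2. Hence b : (¬A ⊔ C): entailed.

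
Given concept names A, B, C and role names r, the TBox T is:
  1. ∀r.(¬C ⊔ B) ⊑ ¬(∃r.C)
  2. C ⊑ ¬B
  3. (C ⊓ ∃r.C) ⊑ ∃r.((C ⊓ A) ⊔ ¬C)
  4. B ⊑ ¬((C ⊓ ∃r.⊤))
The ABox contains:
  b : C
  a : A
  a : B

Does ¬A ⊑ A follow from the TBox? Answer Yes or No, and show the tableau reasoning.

1. ¬A ⊑ A  ⇔  (¬A ⊓ ¬A) unsat w.r.t. T
   open: L(x₀) ⊇ {¬A, ¬B, ¬C, ∃r.(C ⊓ ¬B)} (+ ∃-successors)
2. Hence ¬A ⊑ A: not entailed.

No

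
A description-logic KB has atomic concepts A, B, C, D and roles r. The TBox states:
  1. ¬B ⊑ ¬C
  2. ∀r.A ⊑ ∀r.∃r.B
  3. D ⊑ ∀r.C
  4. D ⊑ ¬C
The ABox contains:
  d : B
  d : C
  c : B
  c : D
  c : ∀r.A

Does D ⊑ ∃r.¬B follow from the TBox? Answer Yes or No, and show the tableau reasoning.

1. D ⊑ ∃r.¬B  ⇔  (D ⊓ ∀r.B) unsat w.r.t. T
   apply at x₀: D⊑∀r.C; D⊑¬C
   open: L(x₀) ⊇ {B, D, ¬C, ∀r.B, ∀r.C, …} (+ ∃-successors)
2. Hence D ⊑ ∃r.¬B: not entailed.

No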